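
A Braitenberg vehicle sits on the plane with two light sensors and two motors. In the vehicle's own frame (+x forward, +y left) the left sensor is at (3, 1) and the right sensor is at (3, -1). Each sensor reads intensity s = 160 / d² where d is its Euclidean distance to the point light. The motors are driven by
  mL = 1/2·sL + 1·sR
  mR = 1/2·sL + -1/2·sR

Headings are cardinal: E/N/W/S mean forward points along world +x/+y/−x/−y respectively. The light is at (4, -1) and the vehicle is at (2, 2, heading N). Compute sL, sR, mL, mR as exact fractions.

32/9 160/37 2032/333 -128/333

left sensor world pos  = (1, 5); dL² = 45
right sensor world pos = (3, 5); dR² = 37
sL = 160/45 = 32/9
sR = 160/37 = 160/37
mL = 1/2·sL + 1·sR = 2032/333
mR = 1/2·sL + -1/2·sR = -128/333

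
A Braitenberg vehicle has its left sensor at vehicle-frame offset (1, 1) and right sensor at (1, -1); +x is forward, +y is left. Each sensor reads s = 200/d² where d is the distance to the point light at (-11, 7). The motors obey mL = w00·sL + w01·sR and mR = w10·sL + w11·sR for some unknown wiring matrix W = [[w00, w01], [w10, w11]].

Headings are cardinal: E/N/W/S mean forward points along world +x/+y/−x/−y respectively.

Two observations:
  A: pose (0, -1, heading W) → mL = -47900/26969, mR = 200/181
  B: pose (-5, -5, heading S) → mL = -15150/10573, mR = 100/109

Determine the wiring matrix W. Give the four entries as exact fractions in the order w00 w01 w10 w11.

obs A: pose=(0,-1,W) → sL=200/181, sR=200/149, mL=-47900/26969, mR=200/181
obs B: pose=(-5,-5,S) → sL=100/109, sR=100/97, mL=-15150/10573, mR=100/109
sensor matrix S = [[200/181, 200/149], [100/109, 100/97]]; det S = -26320000/285143237
solve [mL_A; mL_B] = S·[w00; w01] and [mR_A; mR_B] = S·[w10; w11]:
  w00 = -1, w01 = -1/2, w10 = 1, w11 = 0

-1 -1/2 1 0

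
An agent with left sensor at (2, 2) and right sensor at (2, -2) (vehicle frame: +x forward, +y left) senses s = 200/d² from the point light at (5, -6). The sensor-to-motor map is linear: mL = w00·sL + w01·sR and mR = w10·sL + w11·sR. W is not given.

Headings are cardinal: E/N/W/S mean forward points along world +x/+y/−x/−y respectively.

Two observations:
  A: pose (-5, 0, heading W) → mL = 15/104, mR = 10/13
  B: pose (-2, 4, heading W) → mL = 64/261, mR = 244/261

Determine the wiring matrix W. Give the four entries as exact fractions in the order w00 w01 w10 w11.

obs A: pose=(-5,0,W) → sL=5/4, sR=25/26, mL=15/104, mR=10/13
obs B: pose=(-2,4,W) → sL=40/29, sR=8/9, mL=64/261, mR=244/261
sensor matrix S = [[5/4, 25/26], [40/29, 8/9]]; det S = -730/3393
solve [mL_A; mL_B] = S·[w00; w01] and [mR_A; mR_B] = S·[w10; w11]:
  w00 = 1/2, w01 = -1/2, w10 = 1, w11 = -1/2

1/2 -1/2 1 -1/2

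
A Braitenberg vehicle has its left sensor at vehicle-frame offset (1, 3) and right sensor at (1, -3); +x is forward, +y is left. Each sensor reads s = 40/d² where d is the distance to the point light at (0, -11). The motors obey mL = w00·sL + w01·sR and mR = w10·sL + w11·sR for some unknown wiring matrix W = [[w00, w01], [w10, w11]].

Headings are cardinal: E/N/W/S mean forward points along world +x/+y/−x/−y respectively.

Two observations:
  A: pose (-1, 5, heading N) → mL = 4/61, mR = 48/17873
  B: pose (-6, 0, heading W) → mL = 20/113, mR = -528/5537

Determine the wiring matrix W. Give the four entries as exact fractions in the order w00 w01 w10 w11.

1/2 0 -1/2 1/2

obs A: pose=(-1,5,N) → sL=8/61, sR=40/293, mL=4/61, mR=48/17873
obs B: pose=(-6,0,W) → sL=40/113, sR=8/49, mL=20/113, mR=-528/5537
sensor matrix S = [[8/61, 40/293], [40/113, 8/49]]; det S = -2663424/98962801
solve [mL_A; mL_B] = S·[w00; w01] and [mR_A; mR_B] = S·[w10; w11]:
  w00 = 1/2, w01 = 0, w10 = -1/2, w11 = 1/2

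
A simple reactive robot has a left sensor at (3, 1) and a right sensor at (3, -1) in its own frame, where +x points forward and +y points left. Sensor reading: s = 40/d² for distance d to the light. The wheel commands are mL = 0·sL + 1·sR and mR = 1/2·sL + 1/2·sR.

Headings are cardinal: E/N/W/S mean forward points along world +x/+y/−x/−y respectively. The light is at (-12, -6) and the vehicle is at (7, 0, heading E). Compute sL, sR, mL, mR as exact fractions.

40/533 40/509 40/509 20840/271297

left sensor world pos  = (10, 1); dL² = 533
right sensor world pos = (10, -1); dR² = 509
sL = 40/533 = 40/533
sR = 40/509 = 40/509
mL = 0·sL + 1·sR = 40/509
mR = 1/2·sL + 1/2·sR = 20840/271297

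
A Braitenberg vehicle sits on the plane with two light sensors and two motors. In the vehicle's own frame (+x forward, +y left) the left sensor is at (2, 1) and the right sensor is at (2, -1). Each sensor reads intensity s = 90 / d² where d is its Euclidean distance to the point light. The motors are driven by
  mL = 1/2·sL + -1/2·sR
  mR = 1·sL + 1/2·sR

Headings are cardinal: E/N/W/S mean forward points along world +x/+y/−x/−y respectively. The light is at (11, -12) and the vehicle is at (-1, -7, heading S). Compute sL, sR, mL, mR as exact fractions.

9/13 45/89 108/1157 2187/2314

left sensor world pos  = (0, -9); dL² = 130
right sensor world pos = (-2, -9); dR² = 178
sL = 90/130 = 9/13
sR = 90/178 = 45/89
mL = 1/2·sL + -1/2·sR = 108/1157
mR = 1·sL + 1/2·sR = 2187/2314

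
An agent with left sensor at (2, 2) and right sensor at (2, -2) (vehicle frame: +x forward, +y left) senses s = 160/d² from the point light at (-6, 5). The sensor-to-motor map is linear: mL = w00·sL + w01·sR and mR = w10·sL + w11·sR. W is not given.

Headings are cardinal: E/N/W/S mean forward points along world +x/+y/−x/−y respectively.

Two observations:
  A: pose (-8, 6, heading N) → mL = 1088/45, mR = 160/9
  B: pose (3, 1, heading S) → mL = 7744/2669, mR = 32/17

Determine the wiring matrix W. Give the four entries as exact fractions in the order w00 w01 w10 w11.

1 1 0 1

obs A: pose=(-8,6,N) → sL=32/5, sR=160/9, mL=1088/45, mR=160/9
obs B: pose=(3,1,S) → sL=160/157, sR=32/17, mL=7744/2669, mR=32/17
sensor matrix S = [[32/5, 160/9], [160/157, 32/17]]; det S = -729088/120105
solve [mL_A; mL_B] = S·[w00; w01] and [mR_A; mR_B] = S·[w10; w11]:
  w00 = 1, w01 = 1, w10 = 0, w11 = 1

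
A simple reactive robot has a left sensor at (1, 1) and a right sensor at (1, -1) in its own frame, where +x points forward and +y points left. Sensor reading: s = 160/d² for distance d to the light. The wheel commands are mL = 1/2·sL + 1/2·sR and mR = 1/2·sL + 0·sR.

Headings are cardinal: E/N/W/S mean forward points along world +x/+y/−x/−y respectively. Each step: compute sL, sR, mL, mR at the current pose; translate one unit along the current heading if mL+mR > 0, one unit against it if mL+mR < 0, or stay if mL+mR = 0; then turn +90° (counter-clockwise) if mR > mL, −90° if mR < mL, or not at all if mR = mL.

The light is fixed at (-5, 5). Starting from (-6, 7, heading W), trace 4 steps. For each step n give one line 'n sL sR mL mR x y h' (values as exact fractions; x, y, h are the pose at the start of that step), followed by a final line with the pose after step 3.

n=0: pose=(-6,7,W); sL=32, sR=160/13; mL=288/13, mR=16; mL+mR=496/13 → advance +1; mR−mL=-80/13 → turn -1·90°
n=1: pose=(-7,7,N); sL=80/9, sR=16; mL=112/9, mR=40/9; mL+mR=152/9 → advance +1; mR−mL=-8 → turn -1·90°
n=2: pose=(-7,8,E); sL=160/17, sR=32; mL=352/17, mR=80/17; mL+mR=432/17 → advance +1; mR−mL=-16 → turn -1·90°
n=3: pose=(-6,8,S); sL=40, sR=20; mL=30, mR=20; mL+mR=50 → advance +1; mR−mL=-10 → turn -1·90°

0 32 160/13 288/13 16 -6 7 W
1 80/9 16 112/9 40/9 -7 7 N
2 160/17 32 352/17 80/17 -7 8 E
3 40 20 30 20 -6 8 S
final -6 7 W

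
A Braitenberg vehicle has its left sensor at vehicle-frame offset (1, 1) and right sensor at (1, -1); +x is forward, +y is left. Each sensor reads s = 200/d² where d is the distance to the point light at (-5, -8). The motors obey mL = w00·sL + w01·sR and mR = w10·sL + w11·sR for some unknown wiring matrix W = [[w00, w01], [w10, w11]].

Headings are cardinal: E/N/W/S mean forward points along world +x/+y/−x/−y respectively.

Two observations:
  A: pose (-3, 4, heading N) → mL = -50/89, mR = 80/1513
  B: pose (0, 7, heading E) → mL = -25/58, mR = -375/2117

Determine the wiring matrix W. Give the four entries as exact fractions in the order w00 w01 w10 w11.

0 -1/2 1 -1

obs A: pose=(-3,4,N) → sL=20/17, sR=100/89, mL=-50/89, mR=80/1513
obs B: pose=(0,7,E) → sL=50/73, sR=25/29, mL=-25/58, mR=-375/2117
sensor matrix S = [[20/17, 100/89], [50/73, 25/29]]; det S = 783500/3203021
solve [mL_A; mL_B] = S·[w00; w01] and [mR_A; mR_B] = S·[w10; w11]:
  w00 = 0, w01 = -1/2, w10 = 1, w11 = -1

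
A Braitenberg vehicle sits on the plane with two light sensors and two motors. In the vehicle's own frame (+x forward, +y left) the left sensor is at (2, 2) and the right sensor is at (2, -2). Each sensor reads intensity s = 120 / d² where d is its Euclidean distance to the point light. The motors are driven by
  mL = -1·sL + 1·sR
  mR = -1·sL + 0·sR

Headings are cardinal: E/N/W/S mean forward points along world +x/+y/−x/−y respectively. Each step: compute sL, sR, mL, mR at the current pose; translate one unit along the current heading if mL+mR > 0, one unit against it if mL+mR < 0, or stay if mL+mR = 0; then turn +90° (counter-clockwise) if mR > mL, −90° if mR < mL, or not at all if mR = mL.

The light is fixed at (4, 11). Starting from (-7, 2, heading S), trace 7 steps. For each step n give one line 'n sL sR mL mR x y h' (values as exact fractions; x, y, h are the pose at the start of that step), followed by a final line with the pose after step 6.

0 60/101 12/29 -528/2929 -60/101 -7 2 S
1 120/269 24/41 1536/11029 -120/269 -7 3 W
2 2/3 6/5 8/15 -2/3 -6 3 N
3 120/113 24/37 -1728/4181 -120/113 -6 2 E
4 60/101 12/29 -528/2929 -60/101 -7 2 S
5 120/269 24/41 1536/11029 -120/269 -7 3 W
6 2/3 6/5 8/15 -2/3 -6 3 N
final -6 2 E

n=0: pose=(-7,2,S); sL=60/101, sR=12/29; mL=-528/2929, mR=-60/101; mL+mR=-2268/2929 → advance -1; mR−mL=-12/29 → turn -1·90°
n=1: pose=(-7,3,W); sL=120/269, sR=24/41; mL=1536/11029, mR=-120/269; mL+mR=-3384/11029 → advance -1; mR−mL=-24/41 → turn -1·90°
n=2: pose=(-6,3,N); sL=2/3, sR=6/5; mL=8/15, mR=-2/3; mL+mR=-2/15 → advance -1; mR−mL=-6/5 → turn -1·90°
n=3: pose=(-6,2,E); sL=120/113, sR=24/37; mL=-1728/4181, mR=-120/113; mL+mR=-6168/4181 → advance -1; mR−mL=-24/37 → turn -1·90°
n=4: pose=(-7,2,S); sL=60/101, sR=12/29; mL=-528/2929, mR=-60/101; mL+mR=-2268/2929 → advance -1; mR−mL=-12/29 → turn -1·90°
n=5: pose=(-7,3,W); sL=120/269, sR=24/41; mL=1536/11029, mR=-120/269; mL+mR=-3384/11029 → advance -1; mR−mL=-24/41 → turn -1·90°
n=6: pose=(-6,3,N); sL=2/3, sR=6/5; mL=8/15, mR=-2/3; mL+mR=-2/15 → advance -1; mR−mL=-6/5 → turn -1·90°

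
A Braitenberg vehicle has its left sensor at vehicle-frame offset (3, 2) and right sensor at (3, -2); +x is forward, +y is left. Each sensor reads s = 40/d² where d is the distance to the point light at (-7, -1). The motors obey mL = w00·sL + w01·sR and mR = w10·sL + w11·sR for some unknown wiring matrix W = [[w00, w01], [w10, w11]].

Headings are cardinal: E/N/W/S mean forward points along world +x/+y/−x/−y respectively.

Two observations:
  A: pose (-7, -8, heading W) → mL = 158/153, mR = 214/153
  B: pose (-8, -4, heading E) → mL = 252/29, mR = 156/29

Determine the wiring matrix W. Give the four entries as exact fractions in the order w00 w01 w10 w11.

obs A: pose=(-7,-8,W) → sL=4/9, sR=20/17, mL=158/153, mR=214/153
obs B: pose=(-8,-4,E) → sL=8, sR=40/29, mL=252/29, mR=156/29
sensor matrix S = [[4/9, 20/17], [8, 40/29]]; det S = -39040/4437
solve [mL_A; mL_B] = S·[w00; w01] and [mR_A; mR_B] = S·[w10; w11]:
  w00 = 1, w01 = 1/2, w10 = 1/2, w11 = 1

1 1/2 1/2 1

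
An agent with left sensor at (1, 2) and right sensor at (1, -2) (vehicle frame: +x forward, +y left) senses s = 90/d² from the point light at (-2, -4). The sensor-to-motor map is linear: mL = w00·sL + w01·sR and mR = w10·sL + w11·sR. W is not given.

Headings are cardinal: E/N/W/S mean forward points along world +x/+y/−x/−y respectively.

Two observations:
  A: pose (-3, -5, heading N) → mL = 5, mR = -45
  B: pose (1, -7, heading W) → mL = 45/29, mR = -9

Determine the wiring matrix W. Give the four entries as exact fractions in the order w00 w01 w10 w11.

obs A: pose=(-3,-5,N) → sL=10, sR=90, mL=5, mR=-45
obs B: pose=(1,-7,W) → sL=90/29, sR=18, mL=45/29, mR=-9
sensor matrix S = [[10, 90], [90/29, 18]]; det S = -2880/29
solve [mL_A; mL_B] = S·[w00; w01] and [mR_A; mR_B] = S·[w10; w11]:
  w00 = 1/2, w01 = 0, w10 = 0, w11 = -1/2

1/2 0 0 -1/2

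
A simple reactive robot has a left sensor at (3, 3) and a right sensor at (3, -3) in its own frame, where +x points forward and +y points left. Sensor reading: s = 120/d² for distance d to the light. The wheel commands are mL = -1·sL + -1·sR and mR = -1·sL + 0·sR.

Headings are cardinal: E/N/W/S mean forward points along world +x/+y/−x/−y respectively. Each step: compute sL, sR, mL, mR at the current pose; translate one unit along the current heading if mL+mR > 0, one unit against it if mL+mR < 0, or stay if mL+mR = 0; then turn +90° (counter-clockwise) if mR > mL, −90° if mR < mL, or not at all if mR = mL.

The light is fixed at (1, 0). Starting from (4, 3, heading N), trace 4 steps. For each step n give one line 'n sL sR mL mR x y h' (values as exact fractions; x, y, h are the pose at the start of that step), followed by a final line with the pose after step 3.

n=0: pose=(4,3,N); sL=10/3, sR=5/3; mL=-5, mR=-10/3; mL+mR=-25/3 → advance -1; mR−mL=5/3 → turn +1·90°
n=1: pose=(4,2,W); sL=120, sR=24/5; mL=-624/5, mR=-120; mL+mR=-1224/5 → advance -1; mR−mL=24/5 → turn +1·90°
n=2: pose=(5,2,S); sL=12/5, sR=60; mL=-312/5, mR=-12/5; mL+mR=-324/5 → advance -1; mR−mL=60 → turn +1·90°
n=3: pose=(5,3,E); sL=24/17, sR=120/49; mL=-3216/833, mR=-24/17; mL+mR=-4392/833 → advance -1; mR−mL=120/49 → turn +1·90°

0 10/3 5/3 -5 -10/3 4 3 N
1 120 24/5 -624/5 -120 4 2 W
2 12/5 60 -312/5 -12/5 5 2 S
3 24/17 120/49 -3216/833 -24/17 5 3 E
final 4 3 N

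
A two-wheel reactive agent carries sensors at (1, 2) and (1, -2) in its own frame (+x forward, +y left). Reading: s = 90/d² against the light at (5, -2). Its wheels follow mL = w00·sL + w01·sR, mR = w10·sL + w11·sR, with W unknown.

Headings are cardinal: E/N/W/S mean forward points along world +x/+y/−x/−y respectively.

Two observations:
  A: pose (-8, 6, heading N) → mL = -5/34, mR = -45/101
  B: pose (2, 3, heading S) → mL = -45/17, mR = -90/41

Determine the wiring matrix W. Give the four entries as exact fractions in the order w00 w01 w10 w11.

obs A: pose=(-8,6,N) → sL=5/17, sR=45/101, mL=-5/34, mR=-45/101
obs B: pose=(2,3,S) → sL=90/17, sR=90/41, mL=-45/17, mR=-90/41
sensor matrix S = [[5/17, 45/101], [90/17, 90/41]]; det S = -120600/70397
solve [mL_A; mL_B] = S·[w00; w01] and [mR_A; mR_B] = S·[w10; w11]:
  w00 = -1/2, w01 = 0, w10 = 0, w11 = -1

-1/2 0 0 -1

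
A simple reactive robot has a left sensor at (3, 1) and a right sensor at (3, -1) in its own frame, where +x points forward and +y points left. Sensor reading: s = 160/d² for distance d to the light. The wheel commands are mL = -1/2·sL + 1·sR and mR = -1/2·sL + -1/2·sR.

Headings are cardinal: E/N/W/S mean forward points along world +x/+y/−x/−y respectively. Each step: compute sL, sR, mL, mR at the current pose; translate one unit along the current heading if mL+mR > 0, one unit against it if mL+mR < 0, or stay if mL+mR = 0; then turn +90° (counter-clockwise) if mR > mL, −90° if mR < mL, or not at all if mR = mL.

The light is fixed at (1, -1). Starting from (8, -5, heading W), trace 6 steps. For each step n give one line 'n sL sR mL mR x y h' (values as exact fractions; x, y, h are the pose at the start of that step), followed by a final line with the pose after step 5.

n=0: pose=(8,-5,W); sL=160/41, sR=32/5; mL=912/205, mR=-1056/205; mL+mR=-144/205 → advance -1; mR−mL=-48/5 → turn -1·90°
n=1: pose=(9,-5,N); sL=16/5, sR=80/41; mL=72/205, mR=-528/205; mL+mR=-456/205 → advance -1; mR−mL=-120/41 → turn -1·90°
n=2: pose=(9,-6,E); sL=160/137, sR=160/157; mL=9360/21509, mR=-23520/21509; mL+mR=-14160/21509 → advance -1; mR−mL=-240/157 → turn -1·90°
n=3: pose=(8,-6,S); sL=5/4, sR=8/5; mL=39/40, mR=-57/40; mL+mR=-9/20 → advance -1; mR−mL=-12/5 → turn -1·90°
n=4: pose=(8,-5,W); sL=160/41, sR=32/5; mL=912/205, mR=-1056/205; mL+mR=-144/205 → advance -1; mR−mL=-48/5 → turn -1·90°
n=5: pose=(9,-5,N); sL=16/5, sR=80/41; mL=72/205, mR=-528/205; mL+mR=-456/205 → advance -1; mR−mL=-120/41 → turn -1·90°

0 160/41 32/5 912/205 -1056/205 8 -5 W
1 16/5 80/41 72/205 -528/205 9 -5 N
2 160/137 160/157 9360/21509 -23520/21509 9 -6 E
3 5/4 8/5 39/40 -57/40 8 -6 S
4 160/41 32/5 912/205 -1056/205 8 -5 W
5 16/5 80/41 72/205 -528/205 9 -5 N
final 9 -6 E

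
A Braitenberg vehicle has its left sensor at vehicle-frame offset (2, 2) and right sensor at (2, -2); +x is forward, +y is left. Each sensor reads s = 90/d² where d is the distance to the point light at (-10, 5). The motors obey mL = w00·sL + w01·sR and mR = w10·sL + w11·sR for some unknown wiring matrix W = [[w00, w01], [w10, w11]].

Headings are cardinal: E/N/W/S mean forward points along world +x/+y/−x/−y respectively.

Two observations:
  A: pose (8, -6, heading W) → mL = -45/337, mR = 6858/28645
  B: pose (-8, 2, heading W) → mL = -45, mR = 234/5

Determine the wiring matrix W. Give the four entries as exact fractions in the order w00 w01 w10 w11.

0 -1/2 1/2 1/2

obs A: pose=(8,-6,W) → sL=18/85, sR=90/337, mL=-45/337, mR=6858/28645
obs B: pose=(-8,2,W) → sL=18/5, sR=90, mL=-45, mR=234/5
sensor matrix S = [[18/85, 90/337], [18/5, 90]]; det S = 103680/5729
solve [mL_A; mL_B] = S·[w00; w01] and [mR_A; mR_B] = S·[w10; w11]:
  w00 = 0, w01 = -1/2, w10 = 1/2, w11 = 1/2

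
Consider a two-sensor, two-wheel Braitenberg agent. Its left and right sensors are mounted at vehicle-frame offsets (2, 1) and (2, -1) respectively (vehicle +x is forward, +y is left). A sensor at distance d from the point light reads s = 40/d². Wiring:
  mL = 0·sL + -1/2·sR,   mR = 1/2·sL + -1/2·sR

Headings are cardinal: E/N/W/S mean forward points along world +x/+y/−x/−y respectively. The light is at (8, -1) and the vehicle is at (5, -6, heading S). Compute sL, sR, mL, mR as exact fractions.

40/53 8/13 -4/13 48/689

left sensor world pos  = (6, -8); dL² = 53
right sensor world pos = (4, -8); dR² = 65
sL = 40/53 = 40/53
sR = 40/65 = 8/13
mL = 0·sL + -1/2·sR = -4/13
mR = 1/2·sL + -1/2·sR = 48/689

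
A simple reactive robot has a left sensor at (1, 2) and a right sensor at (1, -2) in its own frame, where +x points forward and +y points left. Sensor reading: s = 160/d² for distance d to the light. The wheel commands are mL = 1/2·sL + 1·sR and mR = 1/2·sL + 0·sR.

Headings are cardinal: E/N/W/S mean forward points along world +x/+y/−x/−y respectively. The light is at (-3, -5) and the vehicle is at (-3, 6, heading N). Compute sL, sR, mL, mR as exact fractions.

left sensor world pos  = (-5, 7); dL² = 148
right sensor world pos = (-1, 7); dR² = 148
sL = 160/148 = 40/37
sR = 160/148 = 40/37
mL = 1/2·sL + 1·sR = 60/37
mR = 1/2·sL + 0·sR = 20/37

40/37 40/37 60/37 20/37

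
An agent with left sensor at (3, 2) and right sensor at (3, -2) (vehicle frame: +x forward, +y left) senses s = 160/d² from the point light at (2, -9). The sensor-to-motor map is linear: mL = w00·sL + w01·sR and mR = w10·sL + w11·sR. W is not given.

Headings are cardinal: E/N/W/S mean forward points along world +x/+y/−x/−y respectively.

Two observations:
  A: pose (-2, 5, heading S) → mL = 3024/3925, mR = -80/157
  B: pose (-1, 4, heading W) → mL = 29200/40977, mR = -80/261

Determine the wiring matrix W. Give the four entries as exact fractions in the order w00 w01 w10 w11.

1 -1/2 0 -1/2

obs A: pose=(-2,5,S) → sL=32/25, sR=160/157, mL=3024/3925, mR=-80/157
obs B: pose=(-1,4,W) → sL=160/157, sR=160/261, mL=29200/40977, mR=-80/261
sensor matrix S = [[32/25, 160/157], [160/157, 160/261]]; det S = -8167424/32166945
solve [mL_A; mL_B] = S·[w00; w01] and [mR_A; mR_B] = S·[w10; w11]:
  w00 = 1, w01 = -1/2, w10 = 0, w11 = -1/2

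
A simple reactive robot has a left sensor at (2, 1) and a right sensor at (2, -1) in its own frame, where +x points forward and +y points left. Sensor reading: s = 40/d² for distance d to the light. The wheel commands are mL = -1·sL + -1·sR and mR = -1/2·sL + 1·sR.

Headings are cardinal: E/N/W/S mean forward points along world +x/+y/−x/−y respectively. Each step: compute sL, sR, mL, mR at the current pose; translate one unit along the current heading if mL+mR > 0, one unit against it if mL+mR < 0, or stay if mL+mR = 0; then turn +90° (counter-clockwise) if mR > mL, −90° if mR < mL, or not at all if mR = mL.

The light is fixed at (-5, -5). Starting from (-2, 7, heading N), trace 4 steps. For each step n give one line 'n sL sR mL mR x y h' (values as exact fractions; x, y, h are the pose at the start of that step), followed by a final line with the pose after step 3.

n=0: pose=(-2,7,N); sL=1/5, sR=10/53; mL=-103/265, mR=47/530; mL+mR=-3/10 → advance -1; mR−mL=253/530 → turn +1·90°
n=1: pose=(-2,6,W); sL=40/101, sR=8/29; mL=-1968/2929, mR=228/2929; mL+mR=-60/101 → advance -1; mR−mL=2196/2929 → turn +1·90°
n=2: pose=(-1,6,S); sL=20/53, sR=4/9; mL=-392/477, mR=122/477; mL+mR=-30/53 → advance -1; mR−mL=514/477 → turn +1·90°
n=3: pose=(-1,7,E); sL=8/41, sR=40/157; mL=-2896/6437, mR=1012/6437; mL+mR=-12/41 → advance -1; mR−mL=3908/6437 → turn +1·90°

0 1/5 10/53 -103/265 47/530 -2 7 N
1 40/101 8/29 -1968/2929 228/2929 -2 6 W
2 20/53 4/9 -392/477 122/477 -1 6 S
3 8/41 40/157 -2896/6437 1012/6437 -1 7 E
final -2 7 N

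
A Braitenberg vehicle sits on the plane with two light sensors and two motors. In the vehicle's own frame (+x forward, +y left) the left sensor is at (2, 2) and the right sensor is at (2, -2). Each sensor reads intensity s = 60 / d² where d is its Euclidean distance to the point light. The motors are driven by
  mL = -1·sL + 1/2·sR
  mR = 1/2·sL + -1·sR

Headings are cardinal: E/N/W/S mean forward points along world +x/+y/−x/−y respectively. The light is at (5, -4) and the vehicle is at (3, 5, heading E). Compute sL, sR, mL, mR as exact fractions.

left sensor world pos  = (5, 7); dL² = 121
right sensor world pos = (5, 3); dR² = 49
sL = 60/121 = 60/121
sR = 60/49 = 60/49
mL = -1·sL + 1/2·sR = 690/5929
mR = 1/2·sL + -1·sR = -5790/5929

60/121 60/49 690/5929 -5790/5929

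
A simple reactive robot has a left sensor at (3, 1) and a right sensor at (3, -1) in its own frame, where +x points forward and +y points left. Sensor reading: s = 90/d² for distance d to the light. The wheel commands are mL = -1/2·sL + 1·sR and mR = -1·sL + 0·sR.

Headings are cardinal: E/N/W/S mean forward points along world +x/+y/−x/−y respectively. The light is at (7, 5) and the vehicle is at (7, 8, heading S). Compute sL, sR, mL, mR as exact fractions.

90 90 45 -90

left sensor world pos  = (8, 5); dL² = 1
right sensor world pos = (6, 5); dR² = 1
sL = 90/1 = 90
sR = 90/1 = 90
mL = -1/2·sL + 1·sR = 45
mR = -1·sL + 0·sR = -90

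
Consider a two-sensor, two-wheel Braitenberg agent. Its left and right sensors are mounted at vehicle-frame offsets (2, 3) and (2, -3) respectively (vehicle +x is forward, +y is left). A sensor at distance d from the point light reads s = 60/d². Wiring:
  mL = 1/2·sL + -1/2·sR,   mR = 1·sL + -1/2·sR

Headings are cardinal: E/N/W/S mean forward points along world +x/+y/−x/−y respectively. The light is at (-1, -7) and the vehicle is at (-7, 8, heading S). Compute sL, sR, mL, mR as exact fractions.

30/89 6/25 108/2225 483/2225

left sensor world pos  = (-4, 6); dL² = 178
right sensor world pos = (-10, 6); dR² = 250
sL = 60/178 = 30/89
sR = 60/250 = 6/25
mL = 1/2·sL + -1/2·sR = 108/2225
mR = 1·sL + -1/2·sR = 483/2225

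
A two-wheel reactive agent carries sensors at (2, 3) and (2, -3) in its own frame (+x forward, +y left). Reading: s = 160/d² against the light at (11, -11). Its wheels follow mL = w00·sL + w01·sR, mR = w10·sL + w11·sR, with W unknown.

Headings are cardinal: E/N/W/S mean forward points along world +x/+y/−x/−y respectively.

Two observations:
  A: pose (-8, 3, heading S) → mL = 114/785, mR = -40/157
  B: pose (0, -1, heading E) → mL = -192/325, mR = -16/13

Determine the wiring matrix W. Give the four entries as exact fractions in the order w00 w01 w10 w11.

obs A: pose=(-8,3,S) → sL=2/5, sR=40/157, mL=114/785, mR=-40/157
obs B: pose=(0,-1,E) → sL=16/25, sR=16/13, mL=-192/325, mR=-16/13
sensor matrix S = [[2/5, 40/157], [16/25, 16/13]]; det S = 672/2041
solve [mL_A; mL_B] = S·[w00; w01] and [mR_A; mR_B] = S·[w10; w11]:
  w00 = 1, w01 = -1, w10 = 0, w11 = -1

1 -1 0 -1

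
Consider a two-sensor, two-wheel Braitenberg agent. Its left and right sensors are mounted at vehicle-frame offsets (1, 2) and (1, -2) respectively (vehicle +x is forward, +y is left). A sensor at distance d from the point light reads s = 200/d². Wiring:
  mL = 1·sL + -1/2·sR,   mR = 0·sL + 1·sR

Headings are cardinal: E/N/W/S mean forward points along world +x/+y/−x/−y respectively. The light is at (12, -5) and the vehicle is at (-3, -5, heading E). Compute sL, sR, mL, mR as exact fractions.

1 1 1/2 1

left sensor world pos  = (-2, -3); dL² = 200
right sensor world pos = (-2, -7); dR² = 200
sL = 200/200 = 1
sR = 200/200 = 1
mL = 1·sL + -1/2·sR = 1/2
mR = 0·sL + 1·sR = 1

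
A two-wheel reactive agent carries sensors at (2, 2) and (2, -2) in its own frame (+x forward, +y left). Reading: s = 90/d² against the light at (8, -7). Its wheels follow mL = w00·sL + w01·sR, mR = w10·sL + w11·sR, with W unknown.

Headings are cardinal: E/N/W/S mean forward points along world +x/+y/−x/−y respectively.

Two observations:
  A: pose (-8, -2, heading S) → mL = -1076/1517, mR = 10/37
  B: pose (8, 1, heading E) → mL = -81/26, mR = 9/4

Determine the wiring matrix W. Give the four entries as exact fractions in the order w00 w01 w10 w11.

-1 -1 0 1

obs A: pose=(-8,-2,S) → sL=18/41, sR=10/37, mL=-1076/1517, mR=10/37
obs B: pose=(8,1,E) → sL=45/52, sR=9/4, mL=-81/26, mR=9/4
sensor matrix S = [[18/41, 10/37], [45/52, 9/4]]; det S = 14868/19721
solve [mL_A; mL_B] = S·[w00; w01] and [mR_A; mR_B] = S·[w10; w11]:
  w00 = -1, w01 = -1, w10 = 0, w11 = 1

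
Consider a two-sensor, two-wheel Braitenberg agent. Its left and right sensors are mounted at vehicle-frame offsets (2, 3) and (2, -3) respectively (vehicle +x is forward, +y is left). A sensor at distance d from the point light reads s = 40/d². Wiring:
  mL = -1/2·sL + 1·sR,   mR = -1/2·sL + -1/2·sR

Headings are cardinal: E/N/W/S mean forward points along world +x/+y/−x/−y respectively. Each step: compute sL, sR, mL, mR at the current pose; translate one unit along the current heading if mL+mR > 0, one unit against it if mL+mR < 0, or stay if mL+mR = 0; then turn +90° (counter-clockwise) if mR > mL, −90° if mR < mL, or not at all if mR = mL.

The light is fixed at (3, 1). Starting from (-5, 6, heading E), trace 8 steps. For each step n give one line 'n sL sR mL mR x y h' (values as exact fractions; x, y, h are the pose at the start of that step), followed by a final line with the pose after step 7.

n=0: pose=(-5,6,E); sL=2/5, sR=1; mL=4/5, mR=-7/10; mL+mR=1/10 → advance +1; mR−mL=-3/2 → turn -1·90°
n=1: pose=(-4,6,S); sL=8/5, sR=40/109; mL=-236/545, mR=-536/545; mL+mR=-772/545 → advance -1; mR−mL=-60/109 → turn -1·90°
n=2: pose=(-4,7,W); sL=4/9, sR=20/81; mL=2/81, mR=-28/81; mL+mR=-26/81 → advance -1; mR−mL=-10/27 → turn -1·90°
n=3: pose=(-3,7,N); sL=8/29, sR=40/73; mL=868/2117, mR=-872/2117; mL+mR=-4/2117 → advance -1; mR−mL=-60/73 → turn -1·90°
n=4: pose=(-3,6,E); sL=1/2, sR=2; mL=7/4, mR=-5/4; mL+mR=1/2 → advance +1; mR−mL=-3 → turn -1·90°
n=5: pose=(-2,6,S); sL=40/13, sR=40/73; mL=-940/949, mR=-1720/949; mL+mR=-2660/949 → advance -1; mR−mL=-60/73 → turn -1·90°
n=6: pose=(-2,7,W); sL=20/29, sR=4/13; mL=-14/377, mR=-188/377; mL+mR=-202/377 → advance -1; mR−mL=-6/13 → turn -1·90°
n=7: pose=(-1,7,N); sL=40/113, sR=8/13; mL=644/1469, mR=-712/1469; mL+mR=-68/1469 → advance -1; mR−mL=-12/13 → turn -1·90°

0 2/5 1 4/5 -7/10 -5 6 E
1 8/5 40/109 -236/545 -536/545 -4 6 S
2 4/9 20/81 2/81 -28/81 -4 7 W
3 8/29 40/73 868/2117 -872/2117 -3 7 N
4 1/2 2 7/4 -5/4 -3 6 E
5 40/13 40/73 -940/949 -1720/949 -2 6 S
6 20/29 4/13 -14/377 -188/377 -2 7 W
7 40/113 8/13 644/1469 -712/1469 -1 7 N
final -1 6 E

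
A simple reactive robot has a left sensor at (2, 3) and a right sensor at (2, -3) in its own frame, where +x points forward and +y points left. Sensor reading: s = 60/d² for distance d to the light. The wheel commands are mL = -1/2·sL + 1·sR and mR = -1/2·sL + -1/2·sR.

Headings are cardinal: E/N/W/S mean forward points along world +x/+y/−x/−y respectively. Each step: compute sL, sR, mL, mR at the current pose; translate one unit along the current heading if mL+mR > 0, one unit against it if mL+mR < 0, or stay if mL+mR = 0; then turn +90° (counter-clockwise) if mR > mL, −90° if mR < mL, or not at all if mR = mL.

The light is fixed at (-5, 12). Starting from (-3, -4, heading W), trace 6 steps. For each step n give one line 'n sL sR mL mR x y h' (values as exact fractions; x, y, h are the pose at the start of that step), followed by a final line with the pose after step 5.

n=0: pose=(-3,-4,W); sL=60/361, sR=60/169; mL=16590/61009, mR=-15900/61009; mL+mR=690/61009 → advance +1; mR−mL=-90/169 → turn -1·90°
n=1: pose=(-4,-4,N); sL=3/10, sR=15/53; mL=141/1060, mR=-309/1060; mL+mR=-42/265 → advance -1; mR−mL=-45/106 → turn -1·90°
n=2: pose=(-4,-5,E); sL=12/41, sR=60/409; mL=6/16769, mR=-3684/16769; mL+mR=-3678/16769 → advance -1; mR−mL=-90/409 → turn -1·90°
n=3: pose=(-5,-5,S); sL=6/37, sR=6/37; mL=3/37, mR=-6/37; mL+mR=-3/37 → advance -1; mR−mL=-9/37 → turn -1·90°
n=4: pose=(-5,-4,W); sL=12/73, sR=60/173; mL=3342/12629, mR=-3228/12629; mL+mR=114/12629 → advance +1; mR−mL=-90/173 → turn -1·90°
n=5: pose=(-6,-4,N); sL=15/53, sR=3/10; mL=42/265, mR=-309/1060; mL+mR=-141/1060 → advance -1; mR−mL=-9/20 → turn -1·90°

0 60/361 60/169 16590/61009 -15900/61009 -3 -4 W
1 3/10 15/53 141/1060 -309/1060 -4 -4 N
2 12/41 60/409 6/16769 -3684/16769 -4 -5 E
3 6/37 6/37 3/37 -6/37 -5 -5 S
4 12/73 60/173 3342/12629 -3228/12629 -5 -4 W
5 15/53 3/10 42/265 -309/1060 -6 -4 N
final -6 -5 E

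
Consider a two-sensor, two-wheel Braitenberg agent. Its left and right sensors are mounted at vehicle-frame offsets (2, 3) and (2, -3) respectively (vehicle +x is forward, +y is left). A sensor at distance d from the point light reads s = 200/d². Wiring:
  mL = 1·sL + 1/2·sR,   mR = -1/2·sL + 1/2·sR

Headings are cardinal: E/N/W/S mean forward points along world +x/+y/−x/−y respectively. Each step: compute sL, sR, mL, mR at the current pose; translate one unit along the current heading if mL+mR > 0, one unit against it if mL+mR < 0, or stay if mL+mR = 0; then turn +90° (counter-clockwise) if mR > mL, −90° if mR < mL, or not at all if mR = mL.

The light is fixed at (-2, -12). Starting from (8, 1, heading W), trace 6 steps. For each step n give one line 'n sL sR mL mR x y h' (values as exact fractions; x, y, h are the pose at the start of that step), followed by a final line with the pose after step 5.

n=0: pose=(8,1,W); sL=50/41, sR=5/8; mL=1005/656, mR=-195/656; mL+mR=405/328 → advance +1; mR−mL=-75/41 → turn -1·90°
n=1: pose=(7,1,N); sL=200/261, sR=200/369; mL=3700/3567, mR=-400/3567; mL+mR=1100/1189 → advance +1; mR−mL=-100/87 → turn -1·90°
n=2: pose=(7,2,E); sL=20/41, sR=100/121; mL=4470/4961, mR=840/4961; mL+mR=5310/4961 → advance +1; mR−mL=-30/41 → turn -1·90°
n=3: pose=(8,2,S); sL=200/313, sR=200/193; mL=69900/60409, mR=12000/60409; mL+mR=81900/60409 → advance +1; mR−mL=-300/313 → turn -1·90°
n=4: pose=(8,1,W); sL=50/41, sR=5/8; mL=1005/656, mR=-195/656; mL+mR=405/328 → advance +1; mR−mL=-75/41 → turn -1·90°
n=5: pose=(7,1,N); sL=200/261, sR=200/369; mL=3700/3567, mR=-400/3567; mL+mR=1100/1189 → advance +1; mR−mL=-100/87 → turn -1·90°

0 50/41 5/8 1005/656 -195/656 8 1 W
1 200/261 200/369 3700/3567 -400/3567 7 1 N
2 20/41 100/121 4470/4961 840/4961 7 2 E
3 200/313 200/193 69900/60409 12000/60409 8 2 S
4 50/41 5/8 1005/656 -195/656 8 1 W
5 200/261 200/369 3700/3567 -400/3567 7 1 N
final 7 2 E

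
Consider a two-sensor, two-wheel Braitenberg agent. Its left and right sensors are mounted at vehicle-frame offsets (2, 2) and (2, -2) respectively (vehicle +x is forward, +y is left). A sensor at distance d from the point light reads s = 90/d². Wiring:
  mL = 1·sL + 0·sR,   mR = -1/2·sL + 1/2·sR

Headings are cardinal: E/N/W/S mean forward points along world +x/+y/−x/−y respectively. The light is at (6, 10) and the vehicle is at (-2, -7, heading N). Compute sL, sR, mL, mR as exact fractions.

18/65 10/29 18/65 64/1885

left sensor world pos  = (-4, -5); dL² = 325
right sensor world pos = (0, -5); dR² = 261
sL = 90/325 = 18/65
sR = 90/261 = 10/29
mL = 1·sL + 0·sR = 18/65
mR = -1/2·sL + 1/2·sR = 64/1885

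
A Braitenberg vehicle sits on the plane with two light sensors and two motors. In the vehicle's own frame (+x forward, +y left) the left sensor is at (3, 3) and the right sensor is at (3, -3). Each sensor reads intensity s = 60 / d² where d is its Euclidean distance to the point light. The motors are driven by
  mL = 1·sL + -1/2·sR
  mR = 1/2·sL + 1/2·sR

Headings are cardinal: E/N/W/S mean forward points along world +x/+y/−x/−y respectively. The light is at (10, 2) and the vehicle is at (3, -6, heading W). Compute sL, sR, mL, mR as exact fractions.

left sensor world pos  = (0, -9); dL² = 221
right sensor world pos = (0, -3); dR² = 125
sL = 60/221 = 60/221
sR = 60/125 = 12/25
mL = 1·sL + -1/2·sR = 174/5525
mR = 1/2·sL + 1/2·sR = 2076/5525

60/221 12/25 174/5525 2076/5525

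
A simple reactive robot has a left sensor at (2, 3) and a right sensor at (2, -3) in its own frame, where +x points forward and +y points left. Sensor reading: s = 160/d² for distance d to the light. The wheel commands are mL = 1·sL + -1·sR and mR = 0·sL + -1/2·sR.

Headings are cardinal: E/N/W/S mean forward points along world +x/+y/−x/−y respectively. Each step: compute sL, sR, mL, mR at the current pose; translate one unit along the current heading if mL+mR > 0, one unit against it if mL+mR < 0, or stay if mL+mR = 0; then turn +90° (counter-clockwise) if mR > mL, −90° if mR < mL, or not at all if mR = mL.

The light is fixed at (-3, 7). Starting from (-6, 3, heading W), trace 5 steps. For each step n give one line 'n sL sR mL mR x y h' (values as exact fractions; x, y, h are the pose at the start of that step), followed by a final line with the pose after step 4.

n=0: pose=(-6,3,W); sL=80/37, sR=80/13; mL=-1920/481, mR=-40/13; mL+mR=-3400/481 → advance -1; mR−mL=440/481 → turn +1·90°
n=1: pose=(-5,3,S); sL=160/37, sR=160/61; mL=3840/2257, mR=-80/61; mL+mR=880/2257 → advance +1; mR−mL=-6800/2257 → turn -1·90°
n=2: pose=(-5,2,W); sL=2, sR=8; mL=-6, mR=-4; mL+mR=-10 → advance -1; mR−mL=2 → turn +1·90°
n=3: pose=(-4,2,S); sL=160/53, sR=32/13; mL=384/689, mR=-16/13; mL+mR=-464/689 → advance -1; mR−mL=-1232/689 → turn -1·90°
n=4: pose=(-4,3,W); sL=80/29, sR=16; mL=-384/29, mR=-8; mL+mR=-616/29 → advance -1; mR−mL=152/29 → turn +1·90°

0 80/37 80/13 -1920/481 -40/13 -6 3 W
1 160/37 160/61 3840/2257 -80/61 -5 3 S
2 2 8 -6 -4 -5 2 W
3 160/53 32/13 384/689 -16/13 -4 2 S
4 80/29 16 -384/29 -8 -4 3 W
final -3 3 S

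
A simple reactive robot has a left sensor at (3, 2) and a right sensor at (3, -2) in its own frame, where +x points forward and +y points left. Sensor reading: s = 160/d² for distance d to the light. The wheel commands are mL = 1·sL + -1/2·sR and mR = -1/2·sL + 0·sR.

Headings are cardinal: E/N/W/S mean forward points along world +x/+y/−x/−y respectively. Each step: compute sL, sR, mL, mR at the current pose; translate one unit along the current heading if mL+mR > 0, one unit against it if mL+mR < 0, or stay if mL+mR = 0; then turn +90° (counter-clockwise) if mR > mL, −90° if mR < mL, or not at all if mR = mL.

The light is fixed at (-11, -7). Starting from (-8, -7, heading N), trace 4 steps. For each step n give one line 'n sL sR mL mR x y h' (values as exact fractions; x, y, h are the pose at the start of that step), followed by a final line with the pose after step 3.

n=0: pose=(-8,-7,N); sL=16, sR=80/17; mL=232/17, mR=-8; mL+mR=96/17 → advance +1; mR−mL=-368/17 → turn -1·90°
n=1: pose=(-8,-6,E); sL=32/9, sR=160/37; mL=464/333, mR=-16/9; mL+mR=-128/333 → advance -1; mR−mL=-352/111 → turn -1·90°
n=2: pose=(-9,-6,S); sL=8, sR=40; mL=-12, mR=-4; mL+mR=-16 → advance -1; mR−mL=8 → turn +1·90°
n=3: pose=(-9,-5,E); sL=160/41, sR=32/5; mL=144/205, mR=-80/41; mL+mR=-256/205 → advance -1; mR−mL=-544/205 → turn -1·90°

0 16 80/17 232/17 -8 -8 -7 N
1 32/9 160/37 464/333 -16/9 -8 -6 E
2 8 40 -12 -4 -9 -6 S
3 160/41 32/5 144/205 -80/41 -9 -5 E
final -10 -5 S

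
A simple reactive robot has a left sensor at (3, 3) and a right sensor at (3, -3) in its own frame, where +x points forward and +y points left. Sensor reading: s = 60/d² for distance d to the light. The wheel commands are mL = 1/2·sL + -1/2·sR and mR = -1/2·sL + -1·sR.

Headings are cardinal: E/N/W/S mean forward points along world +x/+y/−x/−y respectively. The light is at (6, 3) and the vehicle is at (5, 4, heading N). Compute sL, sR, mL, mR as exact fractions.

15/8 3 -9/16 -63/16

left sensor world pos  = (2, 7); dL² = 32
right sensor world pos = (8, 7); dR² = 20
sL = 60/32 = 15/8
sR = 60/20 = 3
mL = 1/2·sL + -1/2·sR = -9/16
mR = -1/2·sL + -1·sR = -63/16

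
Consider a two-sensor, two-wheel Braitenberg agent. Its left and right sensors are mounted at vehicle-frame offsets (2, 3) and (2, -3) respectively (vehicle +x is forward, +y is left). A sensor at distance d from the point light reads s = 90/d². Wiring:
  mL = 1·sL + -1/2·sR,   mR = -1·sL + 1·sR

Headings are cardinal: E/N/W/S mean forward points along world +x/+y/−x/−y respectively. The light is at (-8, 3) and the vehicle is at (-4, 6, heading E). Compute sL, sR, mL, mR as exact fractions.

5/4 5/2 0 5/4

left sensor world pos  = (-2, 9); dL² = 72
right sensor world pos = (-2, 3); dR² = 36
sL = 90/72 = 5/4
sR = 90/36 = 5/2
mL = 1·sL + -1/2·sR = 0
mR = -1·sL + 1·sR = 5/4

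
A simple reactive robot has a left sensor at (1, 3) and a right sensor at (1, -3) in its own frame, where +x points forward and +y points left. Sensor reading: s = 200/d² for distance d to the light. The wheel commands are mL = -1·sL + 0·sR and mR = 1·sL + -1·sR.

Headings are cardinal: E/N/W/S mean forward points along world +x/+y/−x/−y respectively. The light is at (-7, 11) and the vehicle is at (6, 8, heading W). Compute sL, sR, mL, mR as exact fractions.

10/9 25/18 -10/9 -5/18

left sensor world pos  = (5, 5); dL² = 180
right sensor world pos = (5, 11); dR² = 144
sL = 200/180 = 10/9
sR = 200/144 = 25/18
mL = -1·sL + 0·sR = -10/9
mR = 1·sL + -1·sR = -5/18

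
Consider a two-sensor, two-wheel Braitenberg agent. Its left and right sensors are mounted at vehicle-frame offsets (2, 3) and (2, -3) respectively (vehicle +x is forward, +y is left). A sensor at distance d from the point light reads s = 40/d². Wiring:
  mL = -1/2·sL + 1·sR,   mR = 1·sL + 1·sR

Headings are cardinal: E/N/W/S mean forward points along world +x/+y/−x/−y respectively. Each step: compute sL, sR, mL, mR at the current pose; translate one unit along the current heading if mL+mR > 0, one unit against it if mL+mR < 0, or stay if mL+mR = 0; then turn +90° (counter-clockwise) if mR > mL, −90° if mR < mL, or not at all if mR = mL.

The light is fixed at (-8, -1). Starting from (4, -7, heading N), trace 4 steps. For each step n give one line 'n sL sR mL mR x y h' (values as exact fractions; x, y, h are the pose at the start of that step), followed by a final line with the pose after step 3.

0 40/97 40/241 -940/23377 13520/23377 4 -7 N
1 10/41 5/13 140/533 335/533 4 -6 W
2 8/49 40/113 1508/5537 2864/5537 3 -6 S
3 20/89 4/25 106/2225 856/2225 3 -7 E
final 4 -7 N

n=0: pose=(4,-7,N); sL=40/97, sR=40/241; mL=-940/23377, mR=13520/23377; mL+mR=12580/23377 → advance +1; mR−mL=60/97 → turn +1·90°
n=1: pose=(4,-6,W); sL=10/41, sR=5/13; mL=140/533, mR=335/533; mL+mR=475/533 → advance +1; mR−mL=15/41 → turn +1·90°
n=2: pose=(3,-6,S); sL=8/49, sR=40/113; mL=1508/5537, mR=2864/5537; mL+mR=4372/5537 → advance +1; mR−mL=12/49 → turn +1·90°
n=3: pose=(3,-7,E); sL=20/89, sR=4/25; mL=106/2225, mR=856/2225; mL+mR=962/2225 → advance +1; mR−mL=30/89 → turn +1·90°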